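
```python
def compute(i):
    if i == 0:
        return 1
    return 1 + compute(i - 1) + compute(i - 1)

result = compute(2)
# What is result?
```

compute(i) = 1 + 2·compute(i-1), compute(0)=1. Closed form: (1+1)·2^2 - 1 = 7.

Answer: 7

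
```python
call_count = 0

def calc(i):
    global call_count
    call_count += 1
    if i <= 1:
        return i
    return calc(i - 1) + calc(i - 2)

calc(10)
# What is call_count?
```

Calls(i) = 1 + Calls(i-1) + Calls(i-2); Calls(0)=Calls(1)=1. For i=10 this gives 177.

Answer: 177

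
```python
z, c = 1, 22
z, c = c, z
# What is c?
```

Trace:
`z, c = 1, 22` → z = 1; c = 22
`z, c = c, z` → z = 22; c = 1
So c = 1

Answer: 1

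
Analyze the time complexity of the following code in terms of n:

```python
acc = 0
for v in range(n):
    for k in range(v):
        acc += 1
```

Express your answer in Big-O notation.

Each loop level contributes: n × n. Multiplying the contributions gives O(n^2).

Answer: O(n^2)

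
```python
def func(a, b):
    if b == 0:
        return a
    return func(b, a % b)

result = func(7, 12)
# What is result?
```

func(7, 12) -> func(12, 7) -> func(7, 5) -> func(5, 2) -> func(2, 1) -> func(1, 0) -> 1

Answer: 1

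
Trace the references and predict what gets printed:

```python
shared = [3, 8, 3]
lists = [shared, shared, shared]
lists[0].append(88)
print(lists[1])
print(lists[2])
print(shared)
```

Key concept: list of same reference.
Step by step:
`shared = [3, 8, 3]` → shared = [3, 8, 3]
`lists = [shared, shared, shared]` → lists = [[3, 8, 3], [3, 8, 3], [3, 8, 3]]
`lists[0].append(88)` → shared = [3, 8, 3, 88]; lists = [[3, 8, 3, 88], [3, 8, 3, 88], [3, 8, 3, 88]]
`print(lists[1])` → prints [3, 8, 3, 88]
`print(lists[2])` → prints [3, 8, 3, 88]
`print(shared)` → prints [3, 8, 3, 88]

Answer:
[3, 8, 3, 88]
[3, 8, 3, 88]
[3, 8, 3, 88]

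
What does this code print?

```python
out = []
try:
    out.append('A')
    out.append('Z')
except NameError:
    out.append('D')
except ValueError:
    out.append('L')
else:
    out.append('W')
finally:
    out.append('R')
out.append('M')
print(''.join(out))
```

Execution trace: 'A' (try body) → 'Z' (try body, no exception) → 'W' (else) → 'R' (finally) → 'M' (after the try/except). Output: AZWRM

Answer: AZWRM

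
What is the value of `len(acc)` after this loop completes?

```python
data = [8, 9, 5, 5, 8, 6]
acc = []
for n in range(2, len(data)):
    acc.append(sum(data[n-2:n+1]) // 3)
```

Number of 3-element averages
`acc` takes the values: [] → [7] → [7, 6] → [7, 6, 6] → [7, 6, 6, 6]
So `len(acc)` = 4

Answer: 4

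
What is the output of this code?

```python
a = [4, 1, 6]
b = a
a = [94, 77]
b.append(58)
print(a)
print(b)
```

Key concept: rebinding vs mutation: a is rebound to a new list, b still points at the original.
Step by step:
`a = [4, 1, 6]` → a = [4, 1, 6]
`b = a` → b = [4, 1, 6] (same object as a)
`a = [94, 77]` → a = [94, 77]
`b.append(58)` → b = [4, 1, 6, 58]
`print(a)` → prints [94, 77]
`print(b)` → prints [4, 1, 6, 58]

Answer:
[94, 77]
[4, 1, 6, 58]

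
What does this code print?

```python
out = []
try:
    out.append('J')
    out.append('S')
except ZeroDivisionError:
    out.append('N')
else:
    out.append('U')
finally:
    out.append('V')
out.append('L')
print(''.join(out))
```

Execution trace: 'J' (try body) → 'S' (try body, no exception) → 'U' (else) → 'V' (finally) → 'L' (after the try/except). Output: JSUVL

Answer: JSUVL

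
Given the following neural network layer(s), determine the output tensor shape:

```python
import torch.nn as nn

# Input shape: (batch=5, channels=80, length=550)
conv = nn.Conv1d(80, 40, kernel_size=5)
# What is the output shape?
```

Input: (5, 80, 550) -> Output: (5, 40, 546)

Answer: (5, 40, 546)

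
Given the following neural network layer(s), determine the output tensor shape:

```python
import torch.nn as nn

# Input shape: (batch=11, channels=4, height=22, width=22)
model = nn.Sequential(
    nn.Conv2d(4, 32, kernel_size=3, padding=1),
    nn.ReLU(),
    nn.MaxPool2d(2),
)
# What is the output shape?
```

Input: (11, 4, 22, 22) -> after Conv2d: (11, 32, 22, 22) -> after ReLU: (11, 32, 22, 22) -> Output: (11, 32, 11, 11)

Answer: (11, 32, 11, 11)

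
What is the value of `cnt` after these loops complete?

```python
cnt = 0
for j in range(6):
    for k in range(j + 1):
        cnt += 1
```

Triangle: 1 + 2 + ... + 6
`cnt` takes the values: 0 → 1 → 2 → 3 → 4 → 5 → 6 → 7 → 8 → 9 → 10 → 11 → 12 → 13 → 14 → 15 → 16 → 17 → 18 → 19 → 20 → 21

Answer: 21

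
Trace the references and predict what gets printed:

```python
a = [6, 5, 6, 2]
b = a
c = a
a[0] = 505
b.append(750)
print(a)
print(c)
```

Key concept: multiple aliases.
Step by step:
`a = [6, 5, 6, 2]` → a = [6, 5, 6, 2]
`b = a` → b = [6, 5, 6, 2] (same object as a)
`c = a` → c = [6, 5, 6, 2] (same object as a, b)
`a[0] = 505` → a = [505, 5, 6, 2] (same object as b, c); b = [505, 5, 6, 2] (same object as a, c); c = [505, 5, 6, 2] (same object as a, b)
`b.append(750)` → a = [505, 5, 6, 2, 750] (same object as b, c); b = [505, 5, 6, 2, 750] (same object as a, c); c = [505, 5, 6, 2, 750] (same object as a, b)
`print(a)` → prints [505, 5, 6, 2, 750]
`print(c)` → prints [505, 5, 6, 2, 750]

Answer:
[505, 5, 6, 2, 750]
[505, 5, 6, 2, 750]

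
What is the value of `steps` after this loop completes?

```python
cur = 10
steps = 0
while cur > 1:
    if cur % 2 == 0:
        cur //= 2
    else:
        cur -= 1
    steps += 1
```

Steps to reduce 10 to 1
`steps` takes the values: 0 → 1 → 2 → 3 → 4

Answer: 4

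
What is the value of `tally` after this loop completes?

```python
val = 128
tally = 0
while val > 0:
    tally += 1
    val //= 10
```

Count digits by repeated division by 10
`tally` takes the values: 0 → 1 → 2 → 3

Answer: 3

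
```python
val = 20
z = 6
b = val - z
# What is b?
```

Trace:
`val = 20` → val = 20
`z = 6` → z = 6
`b = val - z` → b = 14
So b = 14

Answer: 14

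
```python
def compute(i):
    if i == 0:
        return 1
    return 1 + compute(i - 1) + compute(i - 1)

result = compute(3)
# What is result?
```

compute(i) = 1 + 2·compute(i-1), compute(0)=1. Closed form: (1+1)·2^3 - 1 = 15.

Answer: 15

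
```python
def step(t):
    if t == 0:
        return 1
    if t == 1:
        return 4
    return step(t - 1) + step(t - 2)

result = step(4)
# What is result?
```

Build up from base cases: step(0)=1, step(1)=4, step(2)=5, step(3)=9, step(4)=14

Answer: 14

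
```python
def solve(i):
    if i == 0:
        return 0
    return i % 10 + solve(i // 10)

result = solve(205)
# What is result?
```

Sum of digits of 205: 5 + 0 + 2 = 7

Answer: 7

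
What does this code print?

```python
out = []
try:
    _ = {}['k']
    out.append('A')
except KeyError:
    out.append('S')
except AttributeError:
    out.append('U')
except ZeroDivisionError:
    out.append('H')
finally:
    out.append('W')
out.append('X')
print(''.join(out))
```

Execution trace: 'S' (except KeyError) → 'W' (finally) → 'X' (after the try/except). Output: SWX

Answer: SWX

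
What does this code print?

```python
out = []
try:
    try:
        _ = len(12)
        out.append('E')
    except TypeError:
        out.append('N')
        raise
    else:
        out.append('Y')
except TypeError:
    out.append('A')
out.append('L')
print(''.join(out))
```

Execution trace: 'N' (except TypeError) → 'A' (outer except TypeError) → 'L' (after the try/except). Output: NAL

Answer: NAL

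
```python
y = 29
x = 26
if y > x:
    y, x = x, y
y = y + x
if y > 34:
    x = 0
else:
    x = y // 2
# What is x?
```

Trace:
`y = 29` → y = 29
`x = 26` → x = 26
`if y > x: ...` → y > x is True → y = 26; x = 29
`y = y + x` → y = 55
`if y > 34: ...` → y > 34 is True → x = 0
So x = 0

Answer: 0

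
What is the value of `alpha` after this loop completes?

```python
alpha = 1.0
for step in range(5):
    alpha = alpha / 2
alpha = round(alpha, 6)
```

Halving LR 5 times: 1 / 2^5
`alpha` takes the values: 1.0 → 0.5 → 0.25 → 0.125 → 0.0625 → 0.03125

Answer: 0.03125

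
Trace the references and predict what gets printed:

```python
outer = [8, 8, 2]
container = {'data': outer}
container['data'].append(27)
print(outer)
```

Key concept: dict holds reference to list.
Step by step:
`outer = [8, 8, 2]` → outer = [8, 8, 2]
`container = {'data': outer}` → container = {'data': [8, 8, 2]}
`container['data'].append(27)` → outer = [8, 8, 2, 27]; container = {'data': [8, 8, 2, 27]}
`print(outer)` → prints [8, 8, 2, 27]

Answer: [8, 8, 2, 27]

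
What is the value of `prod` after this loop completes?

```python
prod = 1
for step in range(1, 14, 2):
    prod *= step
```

Product of 1, 3, 5, ... up to 13
`prod` takes the values: 1 → 3 → 15 → 105 → 945 → 10395 → 135135

Answer: 135135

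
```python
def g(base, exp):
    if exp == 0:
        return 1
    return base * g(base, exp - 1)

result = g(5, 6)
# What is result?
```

g(5, 6) = 5 * 5 * 5 * 5 * 5 * 5 = 15625

Answer: 15625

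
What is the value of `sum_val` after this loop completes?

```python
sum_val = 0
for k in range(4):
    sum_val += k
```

Sum of 0 to 3 = 6
`sum_val` takes the values: 0 → 1 → 3 → 6

Answer: 6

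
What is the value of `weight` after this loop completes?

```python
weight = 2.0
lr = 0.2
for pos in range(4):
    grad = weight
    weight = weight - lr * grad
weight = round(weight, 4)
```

Gradient descent: w = 2.0 * (1 - 0.2)^4
`weight` takes the values: 2.0 → 1.6 → 1.28 → 1.024 → 0.8192

Answer: 0.8192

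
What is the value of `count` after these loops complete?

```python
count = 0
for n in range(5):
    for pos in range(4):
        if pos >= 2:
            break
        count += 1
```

Inner breaks at 2, outer runs 5 times
`count` takes the values: 0 → 1 → 2 → 3 → 4 → 5 → 6 → 7 → 8 → 9 → 10

Answer: 10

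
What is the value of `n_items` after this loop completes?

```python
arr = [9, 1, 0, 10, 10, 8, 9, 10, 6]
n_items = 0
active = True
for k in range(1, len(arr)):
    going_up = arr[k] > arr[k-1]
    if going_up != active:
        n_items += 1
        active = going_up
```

Count direction changes in [9, 1, 0, 10, 10, 8, 9, 10, 6]
`n_items` takes the values: 0 → 1 → 2 → 3 → 4 → 5

Answer: 5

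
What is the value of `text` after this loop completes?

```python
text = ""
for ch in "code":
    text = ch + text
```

Reverse 'code'
`text` takes the values: "" → "c" → "oc" → "doc" → "edoc"

Answer: "edoc"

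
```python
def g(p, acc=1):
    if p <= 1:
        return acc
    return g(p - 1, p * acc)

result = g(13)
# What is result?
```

Accumulator trace (n, acc): (13, 1) -> (12, 13) -> (11, 156) -> (10, 1716) -> (9, 17160) -> (8, 154440) -> (7, 1235520) -> (6, 8648640) -> (5, 51891840) -> (4, 259459200) -> (3, 1037836800) -> (2, 3113510400) -> (1, 6227020800) -> return 6227020800

Answer: 6227020800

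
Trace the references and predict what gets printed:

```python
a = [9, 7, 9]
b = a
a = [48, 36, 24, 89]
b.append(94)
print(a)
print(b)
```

Key concept: rebinding vs mutation: a is rebound to a new list, b still points at the original.
Step by step:
`a = [9, 7, 9]` → a = [9, 7, 9]
`b = a` → b = [9, 7, 9] (same object as a)
`a = [48, 36, 24, 89]` → a = [48, 36, 24, 89]
`b.append(94)` → b = [9, 7, 9, 94]
`print(a)` → prints [48, 36, 24, 89]
`print(b)` → prints [9, 7, 9, 94]

Answer:
[48, 36, 24, 89]
[9, 7, 9, 94]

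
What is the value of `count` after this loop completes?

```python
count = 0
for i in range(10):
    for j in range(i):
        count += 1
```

Triangle number: 0+1+2+...+9
`count` takes the values: 0 → 1 → 2 → 3 → 4 → 5 → 6 → 7 → 8 → 9 → 10 → 11 → 12 → 13 → 14 → 15 → 16 → 17 → 18 → 19 → 20 → 21 → 22 → 23 → 24 → 25 → 26 → 27 → 28 → 29 → … → 41 → 42 → 43 → 44 → 45

Answer: 45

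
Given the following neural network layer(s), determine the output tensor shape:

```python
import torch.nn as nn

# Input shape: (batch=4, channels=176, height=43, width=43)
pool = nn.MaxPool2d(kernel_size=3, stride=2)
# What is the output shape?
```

Input: (4, 176, 43, 43) -> Output: (4, 176, 21, 21)

Answer: (4, 176, 21, 21)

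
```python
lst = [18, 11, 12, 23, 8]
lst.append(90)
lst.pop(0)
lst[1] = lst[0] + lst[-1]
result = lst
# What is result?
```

Trace:
`lst = [18, 11, 12, 23, 8]` → lst = [18, 11, 12, 23, 8]
`lst.append(90)` → lst = [18, 11, 12, 23, 8, 90]
`lst.pop(0)` → lst = [11, 12, 23, 8, 90]
`lst[1] = lst[0] + lst[-1]` → lst = [11, 101, 23, 8, 90]
`result = lst` → result = [11, 101, 23, 8, 90]
So result = [11, 101, 23, 8, 90]

Answer: [11, 101, 23, 8, 90]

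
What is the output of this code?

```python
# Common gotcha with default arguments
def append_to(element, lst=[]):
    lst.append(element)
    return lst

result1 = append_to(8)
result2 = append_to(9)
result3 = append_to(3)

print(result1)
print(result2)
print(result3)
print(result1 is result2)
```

Key concept: mutable default argument gotcha.
Step by step:
`result1 = append_to(8)` → result1 = [8]
`result2 = append_to(9)` → result1 = [8, 9] (same object as result2); result2 = [8, 9] (same object as result1)
`result3 = append_to(3)` → result1 = [8, 9, 3] (same object as result2, result3); result2 = [8, 9, 3] (same object as result1, result3); result3 = [8, 9, 3] (same object as result1, result2)
`print(result1)` → prints [8, 9, 3]
`print(result2)` → prints [8, 9, 3]
`print(result3)` → prints [8, 9, 3]
`print(result1 is result2)` → prints True

Answer:
[8, 9, 3]
[8, 9, 3]
[8, 9, 3]
True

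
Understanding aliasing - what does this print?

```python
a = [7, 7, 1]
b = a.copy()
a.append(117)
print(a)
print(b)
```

Key concept: list.copy() creates independent copy.
Step by step:
`a = [7, 7, 1]` → a = [7, 7, 1]
`b = a.copy()` → b = [7, 7, 1]
`a.append(117)` → a = [7, 7, 1, 117]
`print(a)` → prints [7, 7, 1, 117]
`print(b)` → prints [7, 7, 1]

Answer:
[7, 7, 1, 117]
[7, 7, 1]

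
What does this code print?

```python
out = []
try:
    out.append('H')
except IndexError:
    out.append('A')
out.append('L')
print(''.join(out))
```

Execution trace: 'H' (try body, no exception) → 'L' (after the try/except). Output: HL

Answer: HL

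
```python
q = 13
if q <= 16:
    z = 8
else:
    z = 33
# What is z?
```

Trace:
`q = 13` → q = 13
`if q <= 16: ...` → q <= 16 is True → z = 8
So z = 8

Answer: 8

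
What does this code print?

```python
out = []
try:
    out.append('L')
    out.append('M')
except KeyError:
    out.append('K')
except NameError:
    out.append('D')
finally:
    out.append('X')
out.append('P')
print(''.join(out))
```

Execution trace: 'L' (try body) → 'M' (try body, no exception) → 'X' (finally) → 'P' (after the try/except). Output: LMXP

Answer: LMXP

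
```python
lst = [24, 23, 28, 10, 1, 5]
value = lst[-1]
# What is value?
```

Trace:
`lst = [24, 23, 28, 10, 1, 5]` → lst = [24, 23, 28, 10, 1, 5]
`value = lst[-1]` → value = 5
So value = 5

Answer: 5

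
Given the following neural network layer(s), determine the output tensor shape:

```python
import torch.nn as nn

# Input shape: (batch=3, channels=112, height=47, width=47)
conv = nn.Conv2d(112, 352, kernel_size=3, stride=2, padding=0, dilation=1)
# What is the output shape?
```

Input: (3, 112, 47, 47) -> Output: (3, 352, 23, 23)

Answer: (3, 352, 23, 23)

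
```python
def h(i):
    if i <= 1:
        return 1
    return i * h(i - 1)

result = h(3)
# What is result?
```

h(3) = 3 * 2 * 1 = 6

Answer: 6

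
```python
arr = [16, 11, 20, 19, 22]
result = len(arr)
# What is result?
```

Trace:
`arr = [16, 11, 20, 19, 22]` → arr = [16, 11, 20, 19, 22]
`result = len(arr)` → result = 5
So result = 5

Answer: 5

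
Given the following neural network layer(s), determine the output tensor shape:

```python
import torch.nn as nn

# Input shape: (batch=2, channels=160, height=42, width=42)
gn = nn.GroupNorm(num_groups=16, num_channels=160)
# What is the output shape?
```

Input: (2, 160, 42, 42) -> Output: (2, 160, 42, 42)

Answer: (2, 160, 42, 42)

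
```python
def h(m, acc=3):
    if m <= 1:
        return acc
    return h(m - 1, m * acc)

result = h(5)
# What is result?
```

Accumulator trace (n, acc): (5, 3) -> (4, 15) -> (3, 60) -> (2, 180) -> (1, 360) -> return 360

Answer: 360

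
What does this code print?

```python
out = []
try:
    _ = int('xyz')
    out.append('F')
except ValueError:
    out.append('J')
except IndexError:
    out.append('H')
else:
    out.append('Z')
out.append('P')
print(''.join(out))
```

Execution trace: 'J' (except ValueError) → 'P' (after the try/except). Output: JP

Answer: JP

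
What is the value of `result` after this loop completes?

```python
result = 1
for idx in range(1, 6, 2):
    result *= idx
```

Product of 1, 3, 5, ... up to 5
`result` takes the values: 1 → 3 → 15

Answer: 15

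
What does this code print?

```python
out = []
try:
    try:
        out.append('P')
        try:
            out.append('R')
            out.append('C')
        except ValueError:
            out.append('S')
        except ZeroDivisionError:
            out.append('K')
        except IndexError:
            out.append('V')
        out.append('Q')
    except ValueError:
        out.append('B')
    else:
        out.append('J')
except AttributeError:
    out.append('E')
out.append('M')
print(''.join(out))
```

Execution trace: 'P' (try body) → 'R' (inner try body) → 'C' (inner try body, no exception) → 'Q' (try body, no exception) → 'J' (else) → 'M' (after the try/except). Output: PRCQJM

Answer: PRCQJM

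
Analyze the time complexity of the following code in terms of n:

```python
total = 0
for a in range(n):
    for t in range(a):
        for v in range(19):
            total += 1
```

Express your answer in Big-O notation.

Each loop level contributes: n × n × 1. Multiplying the contributions gives O(n^2).

Answer: O(n^2)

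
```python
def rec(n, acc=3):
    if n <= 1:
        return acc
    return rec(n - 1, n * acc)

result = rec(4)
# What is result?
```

Accumulator trace (n, acc): (4, 3) -> (3, 12) -> (2, 36) -> (1, 72) -> return 72

Answer: 72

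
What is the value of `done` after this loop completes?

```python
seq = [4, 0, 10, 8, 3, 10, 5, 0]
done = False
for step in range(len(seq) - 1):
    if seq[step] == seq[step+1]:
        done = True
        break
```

Check consecutive duplicates in [4, 0, 10, 8, 3, 10, 5, 0]
`done` takes the values: False

Answer: False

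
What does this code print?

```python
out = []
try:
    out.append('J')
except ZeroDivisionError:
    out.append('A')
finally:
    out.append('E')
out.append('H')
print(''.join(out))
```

Execution trace: 'J' (try body, no exception) → 'E' (finally) → 'H' (after the try/except). Output: JEH

Answer: JEH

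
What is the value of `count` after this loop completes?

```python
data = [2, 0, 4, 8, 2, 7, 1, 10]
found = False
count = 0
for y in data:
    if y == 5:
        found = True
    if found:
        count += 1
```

Count elements after first 5 in [2, 0, 4, 8, 2, 7, 1, 10]
`count` takes the values: 0

Answer: 0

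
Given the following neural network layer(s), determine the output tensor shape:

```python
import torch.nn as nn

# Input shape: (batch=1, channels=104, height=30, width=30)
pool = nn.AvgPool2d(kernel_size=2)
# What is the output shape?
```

Input: (1, 104, 30, 30) -> Output: (1, 104, 15, 15)

Answer: (1, 104, 15, 15)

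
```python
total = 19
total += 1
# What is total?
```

Trace:
`total = 19` → total = 19
`total += 1` → total = 20
So total = 20

Answer: 20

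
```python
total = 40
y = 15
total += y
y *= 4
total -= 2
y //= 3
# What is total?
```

Trace:
`total = 40` → total = 40
`y = 15` → y = 15
`total += y` → total = 55
`y *= 4` → y = 60
`total -= 2` → total = 53
`y //= 3` → y = 20
So total = 53

Answer: 53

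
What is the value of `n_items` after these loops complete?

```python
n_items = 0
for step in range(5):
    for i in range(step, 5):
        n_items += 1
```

Upper triangle: 5 + 4 + ... + 1
`n_items` takes the values: 0 → 1 → 2 → 3 → 4 → 5 → 6 → 7 → 8 → 9 → 10 → 11 → 12 → 13 → 14 → 15

Answer: 15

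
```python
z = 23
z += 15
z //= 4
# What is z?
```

Trace:
`z = 23` → z = 23
`z += 15` → z = 38
`z //= 4` → z = 9
So z = 9

Answer: 9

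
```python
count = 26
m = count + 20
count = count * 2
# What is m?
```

Trace:
`count = 26` → count = 26
`m = count + 20` → m = 46
`count = count * 2` → count = 52
So m = 46

Answer: 46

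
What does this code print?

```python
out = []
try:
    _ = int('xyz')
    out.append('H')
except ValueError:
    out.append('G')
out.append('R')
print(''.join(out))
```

Execution trace: 'G' (except ValueError) → 'R' (after the try/except). Output: GR

Answer: GR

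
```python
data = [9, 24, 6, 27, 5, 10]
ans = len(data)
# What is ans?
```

Trace:
`data = [9, 24, 6, 27, 5, 10]` → data = [9, 24, 6, 27, 5, 10]
`ans = len(data)` → ans = 6
So ans = 6

Answer: 6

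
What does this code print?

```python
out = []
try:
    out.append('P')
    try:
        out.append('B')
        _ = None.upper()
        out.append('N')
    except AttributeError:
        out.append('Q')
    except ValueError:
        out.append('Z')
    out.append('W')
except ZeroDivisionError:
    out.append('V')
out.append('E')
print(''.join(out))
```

Execution trace: 'P' (try body) → 'B' (inner try body) → 'Q' (inner except AttributeError) → 'W' (try body, no exception) → 'E' (after the try/except). Output: PBQWE

Answer: PBQWE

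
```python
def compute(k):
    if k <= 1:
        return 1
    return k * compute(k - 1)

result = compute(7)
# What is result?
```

compute(7) = 7 * 6 * 5 * 4 * 3 * 2 * 1 = 5040

Answer: 5040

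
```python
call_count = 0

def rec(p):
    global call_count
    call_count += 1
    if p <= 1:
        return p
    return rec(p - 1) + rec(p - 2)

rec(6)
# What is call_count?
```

Calls(p) = 1 + Calls(p-1) + Calls(p-2); Calls(0)=Calls(1)=1. For p=6 this gives 25.

Answer: 25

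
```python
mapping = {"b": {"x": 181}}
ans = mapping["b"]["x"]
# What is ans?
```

Trace:
`mapping = {"b": {"x": 181}}` → mapping = {'b': {'x': 181}}
`ans = mapping["b"]["x"]` → ans = 181
So ans = 181

Answer: 181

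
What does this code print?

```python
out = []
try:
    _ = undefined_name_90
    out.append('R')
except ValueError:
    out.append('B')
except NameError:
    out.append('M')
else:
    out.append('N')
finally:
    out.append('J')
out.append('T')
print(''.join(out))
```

Execution trace: 'M' (except NameError) → 'J' (finally) → 'T' (after the try/except). Output: MJT

Answer: MJT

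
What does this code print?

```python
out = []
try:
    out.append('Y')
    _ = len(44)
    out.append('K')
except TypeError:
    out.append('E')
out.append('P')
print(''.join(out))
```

Execution trace: 'Y' (try body) → 'E' (except TypeError) → 'P' (after the try/except). Output: YEP

Answer: YEP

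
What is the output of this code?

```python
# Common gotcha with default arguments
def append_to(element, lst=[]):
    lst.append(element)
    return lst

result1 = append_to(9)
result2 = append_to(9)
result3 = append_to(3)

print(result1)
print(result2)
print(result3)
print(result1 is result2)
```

Key concept: mutable default argument gotcha.
Step by step:
`result1 = append_to(9)` → result1 = [9]
`result2 = append_to(9)` → result1 = [9, 9] (same object as result2); result2 = [9, 9] (same object as result1)
`result3 = append_to(3)` → result1 = [9, 9, 3] (same object as result2, result3); result2 = [9, 9, 3] (same object as result1, result3); result3 = [9, 9, 3] (same object as result1, result2)
`print(result1)` → prints [9, 9, 3]
`print(result2)` → prints [9, 9, 3]
`print(result3)` → prints [9, 9, 3]
`print(result1 is result2)` → prints True

Answer:
[9, 9, 3]
[9, 9, 3]
[9, 9, 3]
True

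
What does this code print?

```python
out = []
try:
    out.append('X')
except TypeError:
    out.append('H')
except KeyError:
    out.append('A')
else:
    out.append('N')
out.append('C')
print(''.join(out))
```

Execution trace: 'X' (try body, no exception) → 'N' (else) → 'C' (after the try/except). Output: XNC

Answer: XNC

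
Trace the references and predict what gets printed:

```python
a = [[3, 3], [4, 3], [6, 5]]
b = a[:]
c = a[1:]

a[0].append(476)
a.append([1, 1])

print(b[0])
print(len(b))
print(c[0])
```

Key concept: slice with nested mutation.
Step by step:
`a = [[3, 3], [4, 3], [6, 5]]` → a = [[3, 3], [4, 3], [6, 5]]
`b = a[:]` → b = [[3, 3], [4, 3], [6, 5]]
`c = a[1:]` → c = [[4, 3], [6, 5]]
`a[0].append(476)` → a = [[3, 3, 476], [4, 3], [6, 5]]; b = [[3, 3, 476], [4, 3], [6, 5]]
`a.append([1, 1])` → a = [[3, 3, 476], [4, 3], [6, 5], [1, 1]]
`print(b[0])` → prints [3, 3, 476]
`print(len(b))` → prints 3
`print(c[0])` → prints [4, 3]

Answer:
[3, 3, 476]
3
[4, 3]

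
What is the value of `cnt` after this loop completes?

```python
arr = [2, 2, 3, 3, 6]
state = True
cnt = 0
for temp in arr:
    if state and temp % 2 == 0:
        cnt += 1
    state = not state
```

Count even values at even positions
`cnt` takes the values: 0 → 1 → 2

Answer: 2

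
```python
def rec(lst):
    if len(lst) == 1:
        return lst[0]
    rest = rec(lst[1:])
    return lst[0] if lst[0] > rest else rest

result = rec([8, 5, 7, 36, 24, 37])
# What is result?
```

Recursive max over [8, 5, 7, 36, 24, 37] = 37

Answer: 37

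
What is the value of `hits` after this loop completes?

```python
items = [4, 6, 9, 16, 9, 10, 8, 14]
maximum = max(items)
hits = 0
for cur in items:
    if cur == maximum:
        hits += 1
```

Count of max value 16 in [4, 6, 9, 16, 9, 10, 8, 14]
`hits` takes the values: 0 → 1

Answer: 1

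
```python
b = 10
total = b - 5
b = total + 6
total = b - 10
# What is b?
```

Trace:
`b = 10` → b = 10
`total = b - 5` → total = 5
`b = total + 6` → b = 11
`total = b - 10` → total = 1
So b = 11

Answer: 11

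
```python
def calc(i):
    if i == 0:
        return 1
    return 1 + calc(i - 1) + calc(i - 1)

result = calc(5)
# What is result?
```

calc(i) = 1 + 2·calc(i-1), calc(0)=1. Closed form: (1+1)·2^5 - 1 = 63.

Answer: 63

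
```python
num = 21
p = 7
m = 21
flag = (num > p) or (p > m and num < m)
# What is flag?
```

Trace:
`num = 21` → num = 21
`p = 7` → p = 7
`m = 21` → m = 21
`flag = (num > p) or (p > m and num < m)` → flag = True
So flag = True

Answer: True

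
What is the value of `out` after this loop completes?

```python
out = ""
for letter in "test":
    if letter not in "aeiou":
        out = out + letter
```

Remove vowels from 'test'
`out` takes the values: "" → "t" → "ts" → "tst"

Answer: "tst"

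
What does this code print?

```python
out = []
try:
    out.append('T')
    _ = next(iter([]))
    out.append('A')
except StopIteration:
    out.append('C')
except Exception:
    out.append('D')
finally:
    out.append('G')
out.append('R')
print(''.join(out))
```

Execution trace: 'T' (try body) → 'C' (except StopIteration) → 'G' (finally) → 'R' (after the try/except). Output: TCGR

Answer: TCGR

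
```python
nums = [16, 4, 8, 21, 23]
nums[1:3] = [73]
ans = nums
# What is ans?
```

Trace:
`nums = [16, 4, 8, 21, 23]` → nums = [16, 4, 8, 21, 23]
`nums[1:3] = [73]` → nums = [16, 73, 21, 23]
`ans = nums` → ans = [16, 73, 21, 23]
So ans = [16, 73, 21, 23]

Answer: [16, 73, 21, 23]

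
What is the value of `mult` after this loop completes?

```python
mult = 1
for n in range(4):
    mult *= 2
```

2^4 = 16
`mult` takes the values: 1 → 2 → 4 → 8 → 16

Answer: 16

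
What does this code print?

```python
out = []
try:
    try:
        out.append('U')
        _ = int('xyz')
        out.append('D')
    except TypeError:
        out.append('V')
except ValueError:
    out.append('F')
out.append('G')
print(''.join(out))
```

Execution trace: 'U' (try body) → 'F' (outer except ValueError) → 'G' (after the try/except). Output: UFG

Answer: UFG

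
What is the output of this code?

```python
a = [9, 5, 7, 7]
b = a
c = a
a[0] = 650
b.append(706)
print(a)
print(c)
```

Key concept: multiple aliases.
Step by step:
`a = [9, 5, 7, 7]` → a = [9, 5, 7, 7]
`b = a` → b = [9, 5, 7, 7] (same object as a)
`c = a` → c = [9, 5, 7, 7] (same object as a, b)
`a[0] = 650` → a = [650, 5, 7, 7] (same object as b, c); b = [650, 5, 7, 7] (same object as a, c); c = [650, 5, 7, 7] (same object as a, b)
`b.append(706)` → a = [650, 5, 7, 7, 706] (same object as b, c); b = [650, 5, 7, 7, 706] (same object as a, c); c = [650, 5, 7, 7, 706] (same object as a, b)
`print(a)` → prints [650, 5, 7, 7, 706]
`print(c)` → prints [650, 5, 7, 7, 706]

Answer:
[650, 5, 7, 7, 706]
[650, 5, 7, 7, 706]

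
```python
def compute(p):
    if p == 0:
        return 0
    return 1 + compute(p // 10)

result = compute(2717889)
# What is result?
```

Count of digits of 2717889: 7

Answer: 7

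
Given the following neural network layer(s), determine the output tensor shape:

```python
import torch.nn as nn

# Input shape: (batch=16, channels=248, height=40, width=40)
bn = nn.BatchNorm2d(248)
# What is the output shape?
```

Input: (16, 248, 40, 40) -> Output: (16, 248, 40, 40)

Answer: (16, 248, 40, 40)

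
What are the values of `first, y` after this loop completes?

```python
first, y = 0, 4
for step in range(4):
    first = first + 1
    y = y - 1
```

first goes 0→4, y goes 4→0
`first, y` takes the values: (0, 4) → (1, 4) → (1, 3) → (2, 3) → (2, 2) → (3, 2) → (3, 1) → (4, 1) → (4, 0)

Answer: 4, 0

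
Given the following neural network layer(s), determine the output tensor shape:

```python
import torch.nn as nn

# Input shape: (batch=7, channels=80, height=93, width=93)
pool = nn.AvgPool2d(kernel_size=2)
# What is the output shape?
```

Input: (7, 80, 93, 93) -> Output: (7, 80, 46, 46)

Answer: (7, 80, 46, 46)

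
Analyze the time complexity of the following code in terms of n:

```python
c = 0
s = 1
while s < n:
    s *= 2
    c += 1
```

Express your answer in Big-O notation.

Each loop level contributes: log n. Multiplying the contributions gives O(log n).

Answer: O(log n)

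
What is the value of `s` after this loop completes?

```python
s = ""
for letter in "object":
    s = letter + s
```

Reverse 'object'
`s` takes the values: "" → "o" → "bo" → "jbo" → "ejbo" → "cejbo" → "tcejbo"

Answer: "tcejbo"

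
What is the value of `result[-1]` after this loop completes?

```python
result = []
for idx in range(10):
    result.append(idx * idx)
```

Last element of squares 0 to 9
`result` takes the values: [] → [0] → [0, 1] → [0, 1, 4] → [0, 1, 4, 9] → [0, 1, 4, 9, 16] → [0, 1, 4, 9, 16, 25] → [0, 1, 4, 9, 16, 25, 36] → [0, 1, 4, 9, 16, 25, 36, 49] → [0, 1, 4, 9, 16, 25, 36, 49, 64] → [0, 1, 4, 9, 16, 25, 36, 49, 64, 81]
So `result[-1]` = 81

Answer: 81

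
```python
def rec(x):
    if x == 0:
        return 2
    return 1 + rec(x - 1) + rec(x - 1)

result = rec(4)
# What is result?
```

rec(x) = 1 + 2·rec(x-1), rec(0)=2. Closed form: (2+1)·2^4 - 1 = 47.

Answer: 47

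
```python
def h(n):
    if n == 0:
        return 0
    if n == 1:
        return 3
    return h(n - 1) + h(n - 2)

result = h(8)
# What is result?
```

Build up from base cases: h(0)=0, h(1)=3, h(2)=3, h(3)=6, h(4)=9, h(5)=15, h(6)=24, ..., h(8)=63

Answer: 63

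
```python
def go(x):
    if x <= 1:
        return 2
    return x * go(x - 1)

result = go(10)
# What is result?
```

go(10) = 10 * 9 * 8 * 7 * 6 * 5 * 4 * 3 * 2 * 2 = 7257600

Answer: 7257600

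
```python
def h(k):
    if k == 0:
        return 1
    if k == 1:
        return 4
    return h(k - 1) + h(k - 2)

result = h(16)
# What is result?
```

Build up from base cases: h(0)=1, h(1)=4, h(2)=5, h(3)=9, h(4)=14, h(5)=23, h(6)=37, ..., h(16)=4558

Answer: 4558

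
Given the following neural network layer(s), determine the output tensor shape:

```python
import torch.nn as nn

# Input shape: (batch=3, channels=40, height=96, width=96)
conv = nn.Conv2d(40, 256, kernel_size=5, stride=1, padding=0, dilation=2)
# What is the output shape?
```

Input: (3, 40, 96, 96) -> Output: (3, 256, 88, 88)

Answer: (3, 256, 88, 88)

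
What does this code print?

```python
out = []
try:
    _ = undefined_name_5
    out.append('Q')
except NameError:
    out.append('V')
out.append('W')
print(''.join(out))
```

Execution trace: 'V' (except NameError) → 'W' (after the try/except). Output: VW

Answer: VW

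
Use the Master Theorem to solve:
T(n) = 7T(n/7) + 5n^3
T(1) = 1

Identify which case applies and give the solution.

a=7, b=7, f(n)=5n^3. log_7(7) = 1. Since c=3 > 1 and the regularity condition holds (7(n/7)^3 = (7/7^3)n^3 with 7/7^3 < 1), Case 3 applies: T(n) = Θ(f(n)) = O(n^3).

Answer: O(n^3) - Case 3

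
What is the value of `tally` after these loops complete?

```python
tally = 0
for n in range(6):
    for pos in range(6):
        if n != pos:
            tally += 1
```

6² - 6 (exclude diagonal)
`tally` takes the values: 0 → 1 → 2 → 3 → 4 → 5 → 6 → 7 → 8 → 9 → 10 → 11 → 12 → 13 → 14 → 15 → 16 → 17 → 18 → 19 → 20 → 21 → 22 → 23 → 24 → 25 → 26 → 27 → 28 → 29 → 30

Answer: 30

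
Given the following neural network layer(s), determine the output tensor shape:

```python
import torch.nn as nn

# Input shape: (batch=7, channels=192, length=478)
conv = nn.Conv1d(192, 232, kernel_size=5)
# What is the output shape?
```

Input: (7, 192, 478) -> Output: (7, 232, 474)

Answer: (7, 232, 474)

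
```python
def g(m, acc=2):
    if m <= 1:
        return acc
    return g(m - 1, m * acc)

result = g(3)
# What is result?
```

Accumulator trace (n, acc): (3, 2) -> (2, 6) -> (1, 12) -> return 12

Answer: 12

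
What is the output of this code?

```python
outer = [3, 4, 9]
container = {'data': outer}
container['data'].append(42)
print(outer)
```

Key concept: dict holds reference to list.
Step by step:
`outer = [3, 4, 9]` → outer = [3, 4, 9]
`container = {'data': outer}` → container = {'data': [3, 4, 9]}
`container['data'].append(42)` → outer = [3, 4, 9, 42]; container = {'data': [3, 4, 9, 42]}
`print(outer)` → prints [3, 4, 9, 42]

Answer: [3, 4, 9, 42]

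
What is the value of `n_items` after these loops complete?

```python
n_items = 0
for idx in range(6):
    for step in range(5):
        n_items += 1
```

6 * 5 = 30
`n_items` takes the values: 0 → 1 → 2 → 3 → 4 → 5 → 6 → 7 → 8 → 9 → 10 → 11 → 12 → 13 → 14 → 15 → 16 → 17 → 18 → 19 → 20 → 21 → 22 → 23 → 24 → 25 → 26 → 27 → 28 → 29 → 30

Answer: 30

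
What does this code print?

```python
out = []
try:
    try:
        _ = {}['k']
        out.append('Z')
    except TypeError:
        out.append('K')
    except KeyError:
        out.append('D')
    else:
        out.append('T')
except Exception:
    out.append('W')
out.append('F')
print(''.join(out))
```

Execution trace: 'D' (inner except KeyError) → 'F' (after the try/except). Output: DF

Answer: DF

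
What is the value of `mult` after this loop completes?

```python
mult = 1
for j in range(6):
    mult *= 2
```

2^6 = 64
`mult` takes the values: 1 → 2 → 4 → 8 → 16 → 32 → 64

Answer: 64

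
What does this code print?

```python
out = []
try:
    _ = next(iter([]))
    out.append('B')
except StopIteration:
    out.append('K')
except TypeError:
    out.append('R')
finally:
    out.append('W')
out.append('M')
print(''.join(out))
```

Execution trace: 'K' (except StopIteration) → 'W' (finally) → 'M' (after the try/except). Output: KWM

Answer: KWM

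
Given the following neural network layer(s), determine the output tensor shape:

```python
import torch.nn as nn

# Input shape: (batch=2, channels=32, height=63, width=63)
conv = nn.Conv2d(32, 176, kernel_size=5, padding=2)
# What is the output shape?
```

Input: (2, 32, 63, 63) -> Output: (2, 176, 63, 63)

Answer: (2, 176, 63, 63)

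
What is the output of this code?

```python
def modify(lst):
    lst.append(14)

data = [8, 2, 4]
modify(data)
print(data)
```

Key concept: function modifies passed list.
Step by step:
`data = [8, 2, 4]` → data = [8, 2, 4]
`modify(data)` → data = [8, 2, 4, 14]
`print(data)` → prints [8, 2, 4, 14]

Answer: [8, 2, 4, 14]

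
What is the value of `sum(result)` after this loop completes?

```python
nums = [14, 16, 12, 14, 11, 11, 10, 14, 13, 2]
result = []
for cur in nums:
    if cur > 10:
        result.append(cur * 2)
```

Sum of doubled values > 10
`result` takes the values: [] → [28] → [28, 32] → [28, 32, 24] → [28, 32, 24, 28] → [28, 32, 24, 28, 22] → [28, 32, 24, 28, 22, 22] → [28, 32, 24, 28, 22, 22, 28] → [28, 32, 24, 28, 22, 22, 28, 26]
So `sum(result)` = 210

Answer: 210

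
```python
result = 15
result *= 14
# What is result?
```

Trace:
`result = 15` → result = 15
`result *= 14` → result = 210
So result = 210

Answer: 210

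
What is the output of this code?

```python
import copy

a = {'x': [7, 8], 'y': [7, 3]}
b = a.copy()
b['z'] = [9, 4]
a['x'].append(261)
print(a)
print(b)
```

Key concept: shallow copy of dict with mutable values.
Step by step:
`a = {'x': [7, 8], 'y': [7, 3]}` → a = {'x': [7, 8], 'y': [7, 3]}
`b = a.copy()` → b = {'x': [7, 8], 'y': [7, 3]}
`b['z'] = [9, 4]` → b = {'x': [7, 8], 'y': [7, 3], 'z': [9, 4]}
`a['x'].append(261)` → a = {'x': [7, 8, 261], 'y': [7, 3]}; b = {'x': [7, 8, 261], 'y': [7, 3], 'z': [9, 4]}
`print(a)` → prints {'x': [7, 8, 261], 'y': [7, 3]}
`print(b)` → prints {'x': [7, 8, 261], 'y': [7, 3], 'z': [9, 4]}

Answer:
{'x': [7, 8, 261], 'y': [7, 3]}
{'x': [7, 8, 261], 'y': [7, 3], 'z': [9, 4]}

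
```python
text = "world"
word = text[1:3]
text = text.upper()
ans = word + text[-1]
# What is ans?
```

Trace:
`text = "world"` → text = 'world'
`word = text[1:3]` → word = 'or'
`text = text.upper()` → text = 'WORLD'
`ans = word + text[-1]` → ans = 'orD'
So ans = 'orD'

Answer: 'orD'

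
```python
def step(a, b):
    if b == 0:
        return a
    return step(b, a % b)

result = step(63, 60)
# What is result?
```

step(63, 60) -> step(60, 3) -> step(3, 0) -> 3

Answer: 3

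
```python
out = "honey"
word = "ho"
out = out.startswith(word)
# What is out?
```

Trace:
`out = "honey"` → out = 'honey'
`word = "ho"` → word = 'ho'
`out = out.startswith(word)` → out = True
So out = True

Answer: True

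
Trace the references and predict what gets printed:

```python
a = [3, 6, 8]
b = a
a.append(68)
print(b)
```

Key concept: basic list aliasing.
Step by step:
`a = [3, 6, 8]` → a = [3, 6, 8]
`b = a` → b = [3, 6, 8] (same object as a)
`a.append(68)` → a = [3, 6, 8, 68] (same object as b); b = [3, 6, 8, 68] (same object as a)
`print(b)` → prints [3, 6, 8, 68]

Answer: [3, 6, 8, 68]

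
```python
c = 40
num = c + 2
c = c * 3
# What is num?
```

Trace:
`c = 40` → c = 40
`num = c + 2` → num = 42
`c = c * 3` → c = 120
So num = 42

Answer: 42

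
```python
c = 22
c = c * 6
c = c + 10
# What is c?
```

Trace:
`c = 22` → c = 22
`c = c * 6` → c = 132
`c = c + 10` → c = 142
So c = 142

Answer: 142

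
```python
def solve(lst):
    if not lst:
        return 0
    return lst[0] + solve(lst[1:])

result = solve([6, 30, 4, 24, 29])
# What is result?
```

6 + 30 + 4 + 24 + 29 + 0 = 93

Answer: 93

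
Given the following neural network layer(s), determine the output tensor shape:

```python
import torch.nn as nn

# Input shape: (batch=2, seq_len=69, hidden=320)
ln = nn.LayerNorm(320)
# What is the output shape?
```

Input: (2, 69, 320) -> Output: (2, 69, 320)

Answer: (2, 69, 320)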